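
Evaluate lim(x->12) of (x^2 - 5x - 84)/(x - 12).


Direct substitution gives 0/0, so we factor the numerator.
Factor: (x^2 - 5x - 84) = (x - 12)(x + 7)
Cancel the common factor (x - 12):
(x^2 - 5x - 84)/(x - 12) = (x + 7)
Now substitute x = 12:
= (12) - (-7) = 19

19


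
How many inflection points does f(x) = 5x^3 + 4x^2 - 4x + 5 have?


Inflection points occur where f''(x) = 0 and concavity changes.
f(x) = 5x^3 + 4x^2 - 4x + 5
f'(x) = 15x^2 + 8x - 4
f''(x) = 30x + 8
Set f''(x) = 0:
30x + 8 = 0
x = -8 / 30 = -4/15
Since f''(x) is linear (degree 1), it changes sign at this point.
Therefore there is exactly 1 inflection point.

1


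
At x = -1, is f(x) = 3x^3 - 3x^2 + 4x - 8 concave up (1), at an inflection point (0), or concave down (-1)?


Concavity is determined by the sign of f''(x).
f(x) = 3x^3 - 3x^2 + 4x - 8
f'(x) = 9x^2 - 6x + 4
f''(x) = 18x - 6
f''(-1) = 18 * (-1) - 6
= -18 - 6
= -24
Since f''(-1) < 0, the function is concave down (-1)

-1


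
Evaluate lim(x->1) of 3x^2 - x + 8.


Since polynomials are continuous, we use direct substitution.
lim(x->1) of 3x^2 - x + 8
= 3 * 1^2 - 1 * 1 + 8
= 3 - 1 + 8
= 10

10


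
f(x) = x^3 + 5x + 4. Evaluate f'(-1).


Differentiate f(x) = x^3 + 5x + 4 term by term:
f'(x) = 3x^2 + 5
Substitute x = -1:
f'(-1) = 3 * (-1)^2 + 0 * (-1) + 5
= 3 + 0 + 5
= 8

8


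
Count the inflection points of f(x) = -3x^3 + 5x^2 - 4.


Inflection points occur where f''(x) = 0 and concavity changes.
f(x) = -3x^3 + 5x^2 - 4
f'(x) = -9x^2 + 10x
f''(x) = -18x + 10
Set f''(x) = 0:
-18x + 10 = 0
x = -10 / (-18) = 5/9
Since f''(x) is linear (degree 1), it changes sign at this point.
Therefore there is exactly 1 inflection point.

1


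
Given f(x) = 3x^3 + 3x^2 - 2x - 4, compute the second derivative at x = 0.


First derivative:
f'(x) = 9x^2 + 6x - 2
Second derivative:
f''(x) = 18x + 6
Substitute x = 0:
f''(0) = 18 * 0 + 6
= 0 + 6
= 6

6


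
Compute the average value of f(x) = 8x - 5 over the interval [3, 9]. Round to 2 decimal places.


Average value = 1/(b-a) * integral from a to b of f(x) dx
First compute the integral of 8x - 5:
F(x) = 4x^2 - 5x
F(9) = 4 * 81 - 5 * 9 = 279
F(3) = 4 * 9 - 5 * 3 = 21
Integral = 279 - 21 = 258
Average = 258 / (9 - 3) = 258 / 6
= 43 = 43.00

43.00


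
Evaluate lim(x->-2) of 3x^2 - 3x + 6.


Since polynomials are continuous, we use direct substitution.
lim(x->-2) of 3x^2 - 3x + 6
= 3 * (-2)^2 - 3 * (-2) + 6
= 12 + 6 + 6
= 24

24


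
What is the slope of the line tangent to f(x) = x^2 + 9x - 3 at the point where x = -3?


The slope of the tangent line equals f'(x) at the point.
f(x) = x^2 + 9x - 3
f'(x) = 2x + 9
At x = -3:
f'(-3) = 2 * (-3) + 9
= -6 + 9
= 3

3


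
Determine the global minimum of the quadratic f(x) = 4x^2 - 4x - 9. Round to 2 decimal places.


For a quadratic f(x) = ax^2 + bx + c with a > 0, the minimum is at the vertex.
Vertex x-coordinate: x = -b/(2a)
x = -(-4) / (2 * 4)
x = 4/8 = 1/2
Substitute back to find the minimum value:
f(1/2) = 4 * (1/2)^2 - 4 * (1/2) - 9
= 1 - 2 - 9
= -10 = -10.00

-10.00


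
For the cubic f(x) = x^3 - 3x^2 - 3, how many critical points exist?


Find where f'(x) = 0:
f(x) = x^3 - 3x^2 - 3
f'(x) = 3x^2 - 6x
This is a quadratic in x. Use the discriminant to count real roots.
Discriminant = (-6)^2 - 4 * 3 * 0
= 36 - 0
= 36
Since discriminant > 0, f'(x) = 0 has 2 real solutions.
Number of critical points: 2

2


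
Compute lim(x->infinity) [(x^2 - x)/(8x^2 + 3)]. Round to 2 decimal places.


For limits at infinity with equal-degree polynomials,
we compare leading coefficients.
Numerator leading term: x^2
Denominator leading term: 8x^2
Divide both by x^2:
lim = (1 - 1/x) / (8 + 3/x^2)
As x -> infinity, the 1/x and 1/x^2 terms vanish:
= 1/8 ≈ 0.13

0.13


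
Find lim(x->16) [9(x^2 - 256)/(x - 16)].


Direct substitution gives 0/0, so we factor the numerator.
Factor: 9(x^2 - 256) = 9 * (x - 16)(x + 16)
Cancel the common factor (x - 16):
9(x^2 - 256)/(x - 16) = 9 * (x + 16)
Now substitute x = 16:
= 9 * (16 + 16) = 288

288


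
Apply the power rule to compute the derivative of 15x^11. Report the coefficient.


We apply the power rule: d/dx [ax^n] = a*n * x^(n-1)
d/dx [15x^11]
= 15 * 11 * x^(11-1)
= 165x^10
The coefficient is 165

165


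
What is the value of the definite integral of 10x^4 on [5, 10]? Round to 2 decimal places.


Find the antiderivative of 10x^4:
F(x) = 10/5 * x^5
Apply the Fundamental Theorem of Calculus:
F(10) - F(5)
= 10/5 * 10^5 - 10/5 * 5^5
= 10/5 * (100000 - 3125)
= 10/5 * 96875
= 193750 = 193750.00

193750.00


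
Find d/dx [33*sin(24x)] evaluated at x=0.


Apply the chain rule to differentiate 33*sin(24x):
d/dx [33*sin(24x)]
= 33 * cos(24x) * d/dx(24x)
= 33 * 24 * cos(24x)
= 792 * cos(24x)
Evaluate at x = 0:
= 792 * cos(0)
= 792 * 1
= 792

792


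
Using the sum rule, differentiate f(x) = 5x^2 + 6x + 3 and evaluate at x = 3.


Differentiate term by term using power and sum rules:
f(x) = 5x^2 + 6x + 3
f'(x) = 10x + 6
Substitute x = 3:
f'(3) = 10 * 3 + 6
= 30 + 6
= 36

36


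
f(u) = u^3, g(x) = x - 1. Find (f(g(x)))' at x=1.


Using the chain rule: (f(g(x)))' = f'(g(x)) * g'(x)
First, find g(1):
g(1) = 1 * 1 - 1 = 0
Next, f'(u) = 3u^2
And g'(x) = 1
So f'(g(1)) * g'(1)
= 3 * 0^2 * 1
= 3 * 0 * 1
= 0

0


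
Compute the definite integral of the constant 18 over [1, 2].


The integral of a constant k over [a, b] equals k * (b - a).
integral from 1 to 2 of 18 dx
= 18 * (2 - 1)
= 18 * 1
= 18

18


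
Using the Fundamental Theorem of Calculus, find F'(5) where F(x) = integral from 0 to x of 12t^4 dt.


By the Fundamental Theorem of Calculus (Part 1):
If F(x) = integral from 0 to x of f(t) dt, then F'(x) = f(x)
Here f(t) = 12t^4
So F'(x) = 12x^4
Evaluate at x = 5:
F'(5) = 12 * 5^4
= 12 * 625
= 7500

7500


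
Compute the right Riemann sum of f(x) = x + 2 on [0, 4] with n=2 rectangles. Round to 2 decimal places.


Right Riemann sum uses right endpoints of each subinterval.
Interval: [0, 4], n = 2
dx = (4 - 0) / 2 = 2
Right endpoints: [2, 4]
f values: [4, 6]
Sum = dx * (sum of f values)
= 2 * 10
= 20 = 20.00

20.00


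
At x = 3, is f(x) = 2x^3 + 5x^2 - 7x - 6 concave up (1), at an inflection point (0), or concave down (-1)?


Concavity is determined by the sign of f''(x).
f(x) = 2x^3 + 5x^2 - 7x - 6
f'(x) = 6x^2 + 10x - 7
f''(x) = 12x + 10
f''(3) = 12 * 3 + 10
= 36 + 10
= 46
Since f''(3) > 0, the function is concave up (1)

1


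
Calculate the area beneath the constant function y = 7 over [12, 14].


The area under a constant function y = 7 is a rectangle.
Width = 14 - 12 = 2
Height = 7
Area = width * height
= 2 * 7
= 14

14


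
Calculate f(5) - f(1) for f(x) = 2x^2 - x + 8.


Net change = f(b) - f(a)
f(x) = 2x^2 - x + 8
Compute f(5):
f(5) = 2 * 5^2 - 1 * 5 + 8
= 50 - 5 + 8
= 53
Compute f(1):
f(1) = 2 * 1^2 - 1 * 1 + 8
= 2 - 1 + 8
= 9
Net change = 53 - 9 = 44

44


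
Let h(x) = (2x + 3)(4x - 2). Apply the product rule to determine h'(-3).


Let u(x) = 2x + 3 and v(x) = 4x - 2
u'(x) = 2
v'(x) = 4
Product rule: h'(x) = u'(x)*v(x) + u(x)*v'(x)
= 2 * (4x - 2) + (2x + 3) * 4
At x = -3:
u(-3) = 2 * (-3) + 3 = -3
v(-3) = 4 * (-3) - 2 = -14
h'(-3) = 2 * (-14) + (-3) * 4
= -28 - 12
= -40

-40


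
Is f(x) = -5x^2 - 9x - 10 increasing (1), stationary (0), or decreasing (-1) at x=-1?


Compute f'(x) to determine behavior:
f'(x) = -10x - 9
f'(-1) = -10 * (-1) - 9
= 10 - 9
= 1
Since f'(-1) > 0, the function is increasing (1)

1


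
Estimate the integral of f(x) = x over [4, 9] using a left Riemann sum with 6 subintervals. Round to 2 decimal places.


Left Riemann sum uses left endpoints of each subinterval.
Interval: [4, 9], n = 6
dx = (9 - 4) / 6 = 5/6
Left endpoints: [4, 29/6, 17/3, 13/2, 22/3, 49/6]
f values: [4, 29/6, 17/3, 13/2, 22/3, 49/6]
Sum = dx * (sum of f values)
= 5/6 * 73/2
= 365/12 ≈ 30.42

30.42


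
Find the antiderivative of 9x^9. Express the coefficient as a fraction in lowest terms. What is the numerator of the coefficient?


Apply the power rule for integration:
integral of ax^n dx = a/(n+1) * x^(n+1) + C
integral of 9x^9 dx
= 9/10 * x^10 + C
The coefficient in lowest terms is 9/10, and its numerator is 9

9


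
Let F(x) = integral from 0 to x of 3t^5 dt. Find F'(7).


By the Fundamental Theorem of Calculus (Part 1):
If F(x) = integral from 0 to x of f(t) dt, then F'(x) = f(x)
Here f(t) = 3t^5
So F'(x) = 3x^5
Evaluate at x = 7:
F'(7) = 3 * 7^5
= 3 * 16807
= 50421

50421


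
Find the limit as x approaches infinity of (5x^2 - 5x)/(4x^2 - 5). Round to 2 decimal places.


For limits at infinity with equal-degree polynomials,
we compare leading coefficients.
Numerator leading term: 5x^2
Denominator leading term: 4x^2
Divide both by x^2:
lim = (5 - 5/x) / (4 - 5/x^2)
As x -> infinity, the 1/x and 1/x^2 terms vanish:
= 5/4 = 1.25

1.25


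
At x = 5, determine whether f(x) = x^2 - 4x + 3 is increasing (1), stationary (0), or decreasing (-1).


Compute f'(x) to determine behavior:
f'(x) = 2x - 4
f'(5) = 2 * 5 - 4
= 10 - 4
= 6
Since f'(5) > 0, the function is increasing (1)

1


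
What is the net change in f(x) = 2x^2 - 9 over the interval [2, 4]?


Net change = f(b) - f(a)
f(x) = 2x^2 - 9
Compute f(4):
f(4) = 2 * 4^2 + 0 * 4 - 9
= 32 + 0 - 9
= 23
Compute f(2):
f(2) = 2 * 2^2 + 0 * 2 - 9
= 8 + 0 - 9
= -1
Net change = 23 - (-1) = 24

24


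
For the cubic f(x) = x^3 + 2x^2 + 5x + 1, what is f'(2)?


Differentiate f(x) = x^3 + 2x^2 + 5x + 1 term by term:
f'(x) = 3x^2 + 4x + 5
Substitute x = 2:
f'(2) = 3 * 2^2 + 4 * 2 + 5
= 12 + 8 + 5
= 25

25


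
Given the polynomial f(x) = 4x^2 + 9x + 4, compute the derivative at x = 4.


Differentiate term by term using power and sum rules:
f(x) = 4x^2 + 9x + 4
f'(x) = 8x + 9
Substitute x = 4:
f'(4) = 8 * 4 + 9
= 32 + 9
= 41

41


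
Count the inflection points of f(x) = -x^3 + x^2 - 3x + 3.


Inflection points occur where f''(x) = 0 and concavity changes.
f(x) = -x^3 + x^2 - 3x + 3
f'(x) = -3x^2 + 2x - 3
f''(x) = -6x + 2
Set f''(x) = 0:
-6x + 2 = 0
x = -2 / (-6) = 1/3
Since f''(x) is linear (degree 1), it changes sign at this point.
Therefore there is exactly 1 inflection point.

1


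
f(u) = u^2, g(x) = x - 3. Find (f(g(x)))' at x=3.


Using the chain rule: (f(g(x)))' = f'(g(x)) * g'(x)
First, find g(3):
g(3) = 1 * 3 - 3 = 0
Next, f'(u) = 2u
And g'(x) = 1
So f'(g(3)) * g'(3)
= 2 * 0 * 1
= 0

0


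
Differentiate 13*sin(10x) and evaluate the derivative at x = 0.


Apply the chain rule to differentiate 13*sin(10x):
d/dx [13*sin(10x)]
= 13 * cos(10x) * d/dx(10x)
= 13 * 10 * cos(10x)
= 130 * cos(10x)
Evaluate at x = 0:
= 130 * cos(0)
= 130 * 1
= 130

130


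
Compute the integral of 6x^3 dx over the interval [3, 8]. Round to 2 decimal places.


Find the antiderivative of 6x^3:
F(x) = 6/4 * x^4
Apply the Fundamental Theorem of Calculus:
F(8) - F(3)
= 6/4 * 8^4 - 6/4 * 3^4
= 6/4 * (4096 - 81)
= 6/4 * 4015
= 12045/2 = 6022.50

6022.50


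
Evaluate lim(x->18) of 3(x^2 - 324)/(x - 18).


Direct substitution gives 0/0, so we factor the numerator.
Factor: 3(x^2 - 324) = 3 * (x - 18)(x + 18)
Cancel the common factor (x - 18):
3(x^2 - 324)/(x - 18) = 3 * (x + 18)
Now substitute x = 18:
= 3 * (18 + 18) = 108

108


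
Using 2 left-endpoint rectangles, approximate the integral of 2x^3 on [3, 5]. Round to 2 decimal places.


Left Riemann sum uses left endpoints of each subinterval.
Interval: [3, 5], n = 2
dx = (5 - 3) / 2 = 1
Left endpoints: [3, 4]
f values: [54, 128]
Sum = dx * (sum of f values)
= 1 * 182
= 182 = 182.00

182.00


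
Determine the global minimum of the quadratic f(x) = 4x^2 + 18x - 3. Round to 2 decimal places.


For a quadratic f(x) = ax^2 + bx + c with a > 0, the minimum is at the vertex.
Vertex x-coordinate: x = -b/(2a)
x = -(18) / (2 * 4)
x = -18/8 = -9/4
Substitute back to find the minimum value:
f(-9/4) = 4 * (-9/4)^2 + 18 * (-9/4) - 3
= 81/4 - 81/2 - 3
= -93/4 = -23.25

-23.25


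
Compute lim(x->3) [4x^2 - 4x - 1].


Since polynomials are continuous, we use direct substitution.
lim(x->3) of 4x^2 - 4x - 1
= 4 * 3^2 - 4 * 3 - 1
= 36 - 12 - 1
= 23

23


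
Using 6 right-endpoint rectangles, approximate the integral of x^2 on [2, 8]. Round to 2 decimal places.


Right Riemann sum uses right endpoints of each subinterval.
Interval: [2, 8], n = 6
dx = (8 - 2) / 6 = 1
Right endpoints: [3, 4, 5, 6, 7, 8]
f values: [9, 16, 25, 36, 49, 64]
Sum = dx * (sum of f values)
= 1 * 199
= 199 = 199.00

199.00


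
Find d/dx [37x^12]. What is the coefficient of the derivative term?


We apply the power rule: d/dx [ax^n] = a*n * x^(n-1)
d/dx [37x^12]
= 37 * 12 * x^(12-1)
= 444x^11
The coefficient is 444

444


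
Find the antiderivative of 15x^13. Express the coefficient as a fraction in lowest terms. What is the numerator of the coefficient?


Apply the power rule for integration:
integral of ax^n dx = a/(n+1) * x^(n+1) + C
integral of 15x^13 dx
= 15/14 * x^14 + C
The coefficient in lowest terms is 15/14, and its numerator is 15

15


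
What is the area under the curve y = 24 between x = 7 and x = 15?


The area under a constant function y = 24 is a rectangle.
Width = 15 - 7 = 8
Height = 24
Area = width * height
= 8 * 24
= 192

192


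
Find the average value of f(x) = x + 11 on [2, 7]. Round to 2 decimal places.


Average value = 1/(b-a) * integral from a to b of f(x) dx
First compute the integral of x + 11:
F(x) = (1/2)x^2 + 11x
F(7) = 1/2 * 49 + 11 * 7 = 203/2
F(2) = 1/2 * 4 + 11 * 2 = 24
Integral = 203/2 - 24 = 155/2
Average = (155/2) / (7 - 2) = (155/2) / 5
= 31/2 = 15.50

15.50


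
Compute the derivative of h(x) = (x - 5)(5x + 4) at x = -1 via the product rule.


Let u(x) = x - 5 and v(x) = 5x + 4
u'(x) = 1
v'(x) = 5
Product rule: h'(x) = u'(x)*v(x) + u(x)*v'(x)
= 1 * (5x + 4) + (x - 5) * 5
At x = -1:
u(-1) = 1 * (-1) - 5 = -6
v(-1) = 5 * (-1) + 4 = -1
h'(-1) = 1 * (-1) + (-6) * 5
= -1 - 30
= -31

-31


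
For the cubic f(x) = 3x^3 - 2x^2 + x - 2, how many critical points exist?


Find where f'(x) = 0:
f(x) = 3x^3 - 2x^2 + x - 2
f'(x) = 9x^2 - 4x + 1
This is a quadratic in x. Use the discriminant to count real roots.
Discriminant = (-4)^2 - 4 * 9 * 1
= 16 - 36
= -20
Since discriminant < 0, f'(x) = 0 has no real solutions.
Number of critical points: 0

0


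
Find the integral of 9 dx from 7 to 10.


The integral of a constant k over [a, b] equals k * (b - a).
integral from 7 to 10 of 9 dx
= 9 * (10 - 7)
= 9 * 3
= 27

27


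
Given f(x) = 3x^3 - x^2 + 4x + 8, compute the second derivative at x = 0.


First derivative:
f'(x) = 9x^2 - 2x + 4
Second derivative:
f''(x) = 18x - 2
Substitute x = 0:
f''(0) = 18 * 0 - 2
= 0 - 2
= -2

-2


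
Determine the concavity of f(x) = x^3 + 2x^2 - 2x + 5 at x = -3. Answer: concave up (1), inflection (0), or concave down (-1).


Concavity is determined by the sign of f''(x).
f(x) = x^3 + 2x^2 - 2x + 5
f'(x) = 3x^2 + 4x - 2
f''(x) = 6x + 4
f''(-3) = 6 * (-3) + 4
= -18 + 4
= -14
Since f''(-3) < 0, the function is concave down (-1)

-1


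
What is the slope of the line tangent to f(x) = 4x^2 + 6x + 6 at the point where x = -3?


The slope of the tangent line equals f'(x) at the point.
f(x) = 4x^2 + 6x + 6
f'(x) = 8x + 6
At x = -3:
f'(-3) = 8 * (-3) + 6
= -24 + 6
= -18

-18


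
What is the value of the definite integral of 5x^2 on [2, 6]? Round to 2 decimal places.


Find the antiderivative of 5x^2:
F(x) = 5/3 * x^3
Apply the Fundamental Theorem of Calculus:
F(6) - F(2)
= 5/3 * 6^3 - 5/3 * 2^3
= 5/3 * (216 - 8)
= 5/3 * 208
= 1040/3 ≈ 346.67

346.67


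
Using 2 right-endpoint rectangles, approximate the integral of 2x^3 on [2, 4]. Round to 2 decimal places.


Right Riemann sum uses right endpoints of each subinterval.
Interval: [2, 4], n = 2
dx = (4 - 2) / 2 = 1
Right endpoints: [3, 4]
f values: [54, 128]
Sum = dx * (sum of f values)
= 1 * 182
= 182 = 182.00

182.00


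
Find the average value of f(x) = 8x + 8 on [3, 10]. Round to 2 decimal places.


Average value = 1/(b-a) * integral from a to b of f(x) dx
First compute the integral of 8x + 8:
F(x) = 4x^2 + 8x
F(10) = 4 * 100 + 8 * 10 = 480
F(3) = 4 * 9 + 8 * 3 = 60
Integral = 480 - 60 = 420
Average = 420 / (10 - 3) = 420 / 7
= 60 = 60.00

60.00


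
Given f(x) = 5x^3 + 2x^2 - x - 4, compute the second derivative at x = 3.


First derivative:
f'(x) = 15x^2 + 4x - 1
Second derivative:
f''(x) = 30x + 4
Substitute x = 3:
f''(3) = 30 * 3 + 4
= 90 + 4
= 94

94


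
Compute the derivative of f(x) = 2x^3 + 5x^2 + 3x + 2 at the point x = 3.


Differentiate f(x) = 2x^3 + 5x^2 + 3x + 2 term by term:
f'(x) = 6x^2 + 10x + 3
Substitute x = 3:
f'(3) = 6 * 3^2 + 10 * 3 + 3
= 54 + 30 + 3
= 87

87


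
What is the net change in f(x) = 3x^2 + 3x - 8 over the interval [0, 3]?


Net change = f(b) - f(a)
f(x) = 3x^2 + 3x - 8
Compute f(3):
f(3) = 3 * 3^2 + 3 * 3 - 8
= 27 + 9 - 8
= 28
Compute f(0):
f(0) = 3 * 0^2 + 3 * 0 - 8
= 0 + 0 - 8
= -8
Net change = 28 - (-8) = 36

36


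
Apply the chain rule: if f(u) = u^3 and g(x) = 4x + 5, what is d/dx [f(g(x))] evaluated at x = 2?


Using the chain rule: (f(g(x)))' = f'(g(x)) * g'(x)
First, find g(2):
g(2) = 4 * 2 + 5 = 13
Next, f'(u) = 3u^2
And g'(x) = 4
So f'(g(2)) * g'(2)
= 3 * 13^2 * 4
= 3 * 169 * 4
= 2028

2028


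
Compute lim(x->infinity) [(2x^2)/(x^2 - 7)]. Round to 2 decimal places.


For limits at infinity with equal-degree polynomials,
we compare leading coefficients.
Numerator leading term: 2x^2
Denominator leading term: x^2
Divide both by x^2:
lim = (2) / (1 - 7/x^2)
As x -> infinity, the 1/x and 1/x^2 terms vanish:
= 2/1 = 2 = 2.00

2.00


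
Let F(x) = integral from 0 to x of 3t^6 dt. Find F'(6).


By the Fundamental Theorem of Calculus (Part 1):
If F(x) = integral from 0 to x of f(t) dt, then F'(x) = f(x)
Here f(t) = 3t^6
So F'(x) = 3x^6
Evaluate at x = 6:
F'(6) = 3 * 6^6
= 3 * 46656
= 139968

139968


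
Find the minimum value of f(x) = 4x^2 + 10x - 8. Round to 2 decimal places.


For a quadratic f(x) = ax^2 + bx + c with a > 0, the minimum is at the vertex.
Vertex x-coordinate: x = -b/(2a)
x = -(10) / (2 * 4)
x = -10/8 = -5/4
Substitute back to find the minimum value:
f(-5/4) = 4 * (-5/4)^2 + 10 * (-5/4) - 8
= 25/4 - 25/2 - 8
= -57/4 = -14.25

-14.25


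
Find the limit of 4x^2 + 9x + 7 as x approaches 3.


Since polynomials are continuous, we use direct substitution.
lim(x->3) of 4x^2 + 9x + 7
= 4 * 3^2 + 9 * 3 + 7
= 36 + 27 + 7
= 70

70


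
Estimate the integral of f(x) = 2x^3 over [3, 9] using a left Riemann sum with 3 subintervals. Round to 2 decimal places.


Left Riemann sum uses left endpoints of each subinterval.
Interval: [3, 9], n = 3
dx = (9 - 3) / 3 = 2
Left endpoints: [3, 5, 7]
f values: [54, 250, 686]
Sum = dx * (sum of f values)
= 2 * 990
= 1980 = 1980.00

1980.00


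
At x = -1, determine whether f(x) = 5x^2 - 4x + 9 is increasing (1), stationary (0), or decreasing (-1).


Compute f'(x) to determine behavior:
f'(x) = 10x - 4
f'(-1) = 10 * (-1) - 4
= -10 - 4
= -14
Since f'(-1) < 0, the function is decreasing (-1)

-1


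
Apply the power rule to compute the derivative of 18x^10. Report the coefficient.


We apply the power rule: d/dx [ax^n] = a*n * x^(n-1)
d/dx [18x^10]
= 18 * 10 * x^(10-1)
= 180x^9
The coefficient is 180

180


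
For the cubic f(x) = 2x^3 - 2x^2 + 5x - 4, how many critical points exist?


Find where f'(x) = 0:
f(x) = 2x^3 - 2x^2 + 5x - 4
f'(x) = 6x^2 - 4x + 5
This is a quadratic in x. Use the discriminant to count real roots.
Discriminant = (-4)^2 - 4 * 6 * 5
= 16 - 120
= -104
Since discriminant < 0, f'(x) = 0 has no real solutions.
Number of critical points: 0

0


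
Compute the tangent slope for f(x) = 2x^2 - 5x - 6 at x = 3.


The slope of the tangent line equals f'(x) at the point.
f(x) = 2x^2 - 5x - 6
f'(x) = 4x - 5
At x = 3:
f'(3) = 4 * 3 - 5
= 12 - 5
= 7

7


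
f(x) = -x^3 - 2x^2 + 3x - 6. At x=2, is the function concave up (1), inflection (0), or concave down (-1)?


Concavity is determined by the sign of f''(x).
f(x) = -x^3 - 2x^2 + 3x - 6
f'(x) = -3x^2 - 4x + 3
f''(x) = -6x - 4
f''(2) = -6 * 2 - 4
= -12 - 4
= -16
Since f''(2) < 0, the function is concave down (-1)

-1


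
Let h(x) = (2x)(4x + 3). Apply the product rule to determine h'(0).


Let u(x) = 2x and v(x) = 4x + 3
u'(x) = 2
v'(x) = 4
Product rule: h'(x) = u'(x)*v(x) + u(x)*v'(x)
= 2 * (4x + 3) + (2x) * 4
At x = 0:
u(0) = 2 * 0 + 0 = 0
v(0) = 4 * 0 + 3 = 3
h'(0) = 2 * 3 + 0 * 4
= 6 + 0
= 6

6


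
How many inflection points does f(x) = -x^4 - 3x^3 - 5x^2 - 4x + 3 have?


Inflection points occur where f''(x) = 0 and concavity changes.
f(x) = -x^4 - 3x^3 - 5x^2 - 4x + 3
f'(x) = -4x^3 - 9x^2 - 10x - 4
f''(x) = -12x^2 - 18x - 10
This is a quadratic in x. Use the discriminant to count real roots.
Discriminant = (-18)^2 - 4 * (-12) * (-10)
= 324 - 480
= -156
Since discriminant < 0, f''(x) = 0 has no real solutions.
Number of inflection points: 0

0


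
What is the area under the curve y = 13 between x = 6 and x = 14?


The area under a constant function y = 13 is a rectangle.
Width = 14 - 6 = 8
Height = 13
Area = width * height
= 8 * 13
= 104

104


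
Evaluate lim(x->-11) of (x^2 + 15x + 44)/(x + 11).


Direct substitution gives 0/0, so we factor the numerator.
Factor: (x^2 + 15x + 44) = (x + 11)(x + 4)
Cancel the common factor (x + 11):
(x^2 + 15x + 44)/(x + 11) = (x + 4)
Now substitute x = -11:
= (-11) - (-4) = -7

-7


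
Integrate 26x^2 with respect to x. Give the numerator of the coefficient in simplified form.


Apply the power rule for integration:
integral of ax^n dx = a/(n+1) * x^(n+1) + C
integral of 26x^2 dx
= 26/3 * x^3 + C
The coefficient in lowest terms is 26/3, and its numerator is 26

26


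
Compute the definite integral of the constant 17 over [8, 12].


The integral of a constant k over [a, b] equals k * (b - a).
integral from 8 to 12 of 17 dx
= 17 * (12 - 8)
= 17 * 4
= 68

68


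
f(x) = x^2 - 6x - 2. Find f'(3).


Differentiate term by term using power and sum rules:
f(x) = x^2 - 6x - 2
f'(x) = 2x - 6
Substitute x = 3:
f'(3) = 2 * 3 - 6
= 6 - 6
= 0

0


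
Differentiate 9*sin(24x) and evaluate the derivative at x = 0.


Apply the chain rule to differentiate 9*sin(24x):
d/dx [9*sin(24x)]
= 9 * cos(24x) * d/dx(24x)
= 9 * 24 * cos(24x)
= 216 * cos(24x)
Evaluate at x = 0:
= 216 * cos(0)
= 216 * 1
= 216

216


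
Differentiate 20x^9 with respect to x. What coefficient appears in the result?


We apply the power rule: d/dx [ax^n] = a*n * x^(n-1)
d/dx [20x^9]
= 20 * 9 * x^(9-1)
= 180x^8
The coefficient is 180

180


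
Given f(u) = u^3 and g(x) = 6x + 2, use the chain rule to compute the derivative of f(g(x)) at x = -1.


Using the chain rule: (f(g(x)))' = f'(g(x)) * g'(x)
First, find g(-1):
g(-1) = 6 * (-1) + 2 = -4
Next, f'(u) = 3u^2
And g'(x) = 6
So f'(g(-1)) * g'(-1)
= 3 * (-4)^2 * 6
= 3 * 16 * 6
= 288

288


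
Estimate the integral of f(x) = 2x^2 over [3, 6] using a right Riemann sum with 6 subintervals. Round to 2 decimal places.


Right Riemann sum uses right endpoints of each subinterval.
Interval: [3, 6], n = 6
dx = (6 - 3) / 6 = 1/2
Right endpoints: [7/2, 4, 9/2, 5, 11/2, 6]
f values: [49/2, 32, 81/2, 50, 121/2, 72]
Sum = dx * (sum of f values)
= 1/2 * 559/2
= 559/4 = 139.75

139.75


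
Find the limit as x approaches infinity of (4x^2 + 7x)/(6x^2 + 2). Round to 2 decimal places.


For limits at infinity with equal-degree polynomials,
we compare leading coefficients.
Numerator leading term: 4x^2
Denominator leading term: 6x^2
Divide both by x^2:
lim = (4 + 7/x) / (6 + 2/x^2)
As x -> infinity, the 1/x and 1/x^2 terms vanish:
= 4/6 = 2/3 ≈ 0.67

0.67


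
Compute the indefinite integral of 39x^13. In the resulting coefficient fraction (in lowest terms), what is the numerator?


Apply the power rule for integration:
integral of ax^n dx = a/(n+1) * x^(n+1) + C
integral of 39x^13 dx
= 39/14 * x^14 + C
The coefficient in lowest terms is 39/14, and its numerator is 39

39


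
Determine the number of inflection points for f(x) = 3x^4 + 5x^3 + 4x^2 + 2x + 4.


Inflection points occur where f''(x) = 0 and concavity changes.
f(x) = 3x^4 + 5x^3 + 4x^2 + 2x + 4
f'(x) = 12x^3 + 15x^2 + 8x + 2
f''(x) = 36x^2 + 30x + 8
This is a quadratic in x. Use the discriminant to count real roots.
Discriminant = (30)^2 - 4 * 36 * 8
= 900 - 1152
= -252
Since discriminant < 0, f''(x) = 0 has no real solutions.
Number of inflection points: 0

0


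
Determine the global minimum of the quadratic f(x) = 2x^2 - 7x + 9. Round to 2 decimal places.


For a quadratic f(x) = ax^2 + bx + c with a > 0, the minimum is at the vertex.
Vertex x-coordinate: x = -b/(2a)
x = -(-7) / (2 * 2)
x = 7/4
Substitute back to find the minimum value:
f(7/4) = 2 * (7/4)^2 - 7 * (7/4) + 9
= 49/8 - 49/4 + 9
= 23/8 ≈ 2.88

2.88


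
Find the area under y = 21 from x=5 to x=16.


The area under a constant function y = 21 is a rectangle.
Width = 16 - 5 = 11
Height = 21
Area = width * height
= 11 * 21
= 231

231


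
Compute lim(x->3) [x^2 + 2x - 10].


Since polynomials are continuous, we use direct substitution.
lim(x->3) of x^2 + 2x - 10
= 1 * 3^2 + 2 * 3 - 10
= 9 + 6 - 10
= 5

5


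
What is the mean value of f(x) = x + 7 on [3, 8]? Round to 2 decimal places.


Average value = 1/(b-a) * integral from a to b of f(x) dx
First compute the integral of x + 7:
F(x) = (1/2)x^2 + 7x
F(8) = 1/2 * 64 + 7 * 8 = 88
F(3) = 1/2 * 9 + 7 * 3 = 51/2
Integral = 88 - 51/2 = 125/2
Average = (125/2) / (8 - 3) = (125/2) / 5
= 25/2 = 12.50

12.50


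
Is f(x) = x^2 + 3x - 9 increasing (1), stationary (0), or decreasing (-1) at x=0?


Compute f'(x) to determine behavior:
f'(x) = 2x + 3
f'(0) = 2 * 0 + 3
= 0 + 3
= 3
Since f'(0) > 0, the function is increasing (1)

1


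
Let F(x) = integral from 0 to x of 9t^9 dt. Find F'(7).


By the Fundamental Theorem of Calculus (Part 1):
If F(x) = integral from 0 to x of f(t) dt, then F'(x) = f(x)
Here f(t) = 9t^9
So F'(x) = 9x^9
Evaluate at x = 7:
F'(7) = 9 * 7^9
= 9 * 40353607
= 363182463

363182463


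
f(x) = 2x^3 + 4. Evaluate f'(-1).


Differentiate f(x) = 2x^3 + 4 term by term:
f'(x) = 6x^2
Substitute x = -1:
f'(-1) = 6 * (-1)^2 + 0 * (-1) + 0
= 6 + 0 + 0
= 6

6


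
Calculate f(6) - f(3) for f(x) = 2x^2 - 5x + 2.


Net change = f(b) - f(a)
f(x) = 2x^2 - 5x + 2
Compute f(6):
f(6) = 2 * 6^2 - 5 * 6 + 2
= 72 - 30 + 2
= 44
Compute f(3):
f(3) = 2 * 3^2 - 5 * 3 + 2
= 18 - 15 + 2
= 5
Net change = 44 - 5 = 39

39


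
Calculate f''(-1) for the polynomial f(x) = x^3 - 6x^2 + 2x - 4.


First derivative:
f'(x) = 3x^2 - 12x + 2
Second derivative:
f''(x) = 6x - 12
Substitute x = -1:
f''(-1) = 6 * (-1) - 12
= -6 - 12
= -18

-18


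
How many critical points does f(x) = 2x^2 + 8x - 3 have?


Find where f'(x) = 0:
f'(x) = 4x + 8
Set f'(x) = 0:
4x + 8 = 0
x = -8 / 4 = -2
This is a linear equation in x, so there is exactly one solution.
Number of critical points: 1

1


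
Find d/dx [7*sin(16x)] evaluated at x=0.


Apply the chain rule to differentiate 7*sin(16x):
d/dx [7*sin(16x)]
= 7 * cos(16x) * d/dx(16x)
= 7 * 16 * cos(16x)
= 112 * cos(16x)
Evaluate at x = 0:
= 112 * cos(0)
= 112 * 1
= 112

112


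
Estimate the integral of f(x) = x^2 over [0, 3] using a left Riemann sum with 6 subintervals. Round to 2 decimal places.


Left Riemann sum uses left endpoints of each subinterval.
Interval: [0, 3], n = 6
dx = (3 - 0) / 6 = 1/2
Left endpoints: [0, 1/2, 1, 3/2, 2, 5/2]
f values: [0, 1/4, 1, 9/4, 4, 25/4]
Sum = dx * (sum of f values)
= 1/2 * 55/4
= 55/8 ≈ 6.88

6.88


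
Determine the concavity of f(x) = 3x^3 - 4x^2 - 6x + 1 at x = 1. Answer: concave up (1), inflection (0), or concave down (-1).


Concavity is determined by the sign of f''(x).
f(x) = 3x^3 - 4x^2 - 6x + 1
f'(x) = 9x^2 - 8x - 6
f''(x) = 18x - 8
f''(1) = 18 * 1 - 8
= 18 - 8
= 10
Since f''(1) > 0, the function is concave up (1)

1


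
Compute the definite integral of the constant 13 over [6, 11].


The integral of a constant k over [a, b] equals k * (b - a).
integral from 6 to 11 of 13 dx
= 13 * (11 - 6)
= 13 * 5
= 65

65


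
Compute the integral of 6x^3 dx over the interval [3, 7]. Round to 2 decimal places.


Find the antiderivative of 6x^3:
F(x) = 6/4 * x^4
Apply the Fundamental Theorem of Calculus:
F(7) - F(3)
= 6/4 * 7^4 - 6/4 * 3^4
= 6/4 * (2401 - 81)
= 6/4 * 2320
= 3480 = 3480.00

3480.00


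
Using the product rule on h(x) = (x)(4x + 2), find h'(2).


Let u(x) = x and v(x) = 4x + 2
u'(x) = 1
v'(x) = 4
Product rule: h'(x) = u'(x)*v(x) + u(x)*v'(x)
= 1 * (4x + 2) + (x) * 4
At x = 2:
u(2) = 1 * 2 + 0 = 2
v(2) = 4 * 2 + 2 = 10
h'(2) = 1 * 10 + 2 * 4
= 10 + 8
= 18

18


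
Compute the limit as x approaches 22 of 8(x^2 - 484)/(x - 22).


Direct substitution gives 0/0, so we factor the numerator.
Factor: 8(x^2 - 484) = 8 * (x - 22)(x + 22)
Cancel the common factor (x - 22):
8(x^2 - 484)/(x - 22) = 8 * (x + 22)
Now substitute x = 22:
= 8 * (22 + 22) = 352

352


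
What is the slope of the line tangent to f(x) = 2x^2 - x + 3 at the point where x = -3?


The slope of the tangent line equals f'(x) at the point.
f(x) = 2x^2 - x + 3
f'(x) = 4x - 1
At x = -3:
f'(-3) = 4 * (-3) - 1
= -12 - 1
= -13

-13


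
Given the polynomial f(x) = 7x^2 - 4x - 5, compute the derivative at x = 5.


Differentiate term by term using power and sum rules:
f(x) = 7x^2 - 4x - 5
f'(x) = 14x - 4
Substitute x = 5:
f'(5) = 14 * 5 - 4
= 70 - 4
= 66

66


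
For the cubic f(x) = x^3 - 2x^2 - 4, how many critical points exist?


Find where f'(x) = 0:
f(x) = x^3 - 2x^2 - 4
f'(x) = 3x^2 - 4x
This is a quadratic in x. Use the discriminant to count real roots.
Discriminant = (-4)^2 - 4 * 3 * 0
= 16 - 0
= 16
Since discriminant > 0, f'(x) = 0 has 2 real solutions.
Number of critical points: 2

2


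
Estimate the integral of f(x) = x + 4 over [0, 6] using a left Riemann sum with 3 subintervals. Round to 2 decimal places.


Left Riemann sum uses left endpoints of each subinterval.
Interval: [0, 6], n = 3
dx = (6 - 0) / 3 = 2
Left endpoints: [0, 2, 4]
f values: [4, 6, 8]
Sum = dx * (sum of f values)
= 2 * 18
= 36 = 36.00

36.00


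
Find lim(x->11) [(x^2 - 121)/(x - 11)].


Direct substitution gives 0/0, so we factor the numerator.
Factor: (x^2 - 121) = (x - 11)(x + 11)
Cancel the common factor (x - 11):
(x^2 - 121)/(x - 11) = (x + 11)
Now substitute x = 11:
= (11) - (-11) = 22

22


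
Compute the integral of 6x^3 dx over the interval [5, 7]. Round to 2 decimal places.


Find the antiderivative of 6x^3:
F(x) = 6/4 * x^4
Apply the Fundamental Theorem of Calculus:
F(7) - F(5)
= 6/4 * 7^4 - 6/4 * 5^4
= 6/4 * (2401 - 625)
= 6/4 * 1776
= 2664 = 2664.00

2664.00


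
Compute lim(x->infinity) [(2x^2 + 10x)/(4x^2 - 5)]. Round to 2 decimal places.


For limits at infinity with equal-degree polynomials,
we compare leading coefficients.
Numerator leading term: 2x^2
Denominator leading term: 4x^2
Divide both by x^2:
lim = (2 + 10/x) / (4 - 5/x^2)
As x -> infinity, the 1/x and 1/x^2 terms vanish:
= 2/4 = 1/2 = 0.50

0.50


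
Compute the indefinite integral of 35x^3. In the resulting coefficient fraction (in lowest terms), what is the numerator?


Apply the power rule for integration:
integral of ax^n dx = a/(n+1) * x^(n+1) + C
integral of 35x^3 dx
= 35/4 * x^4 + C
The coefficient in lowest terms is 35/4, and its numerator is 35

35


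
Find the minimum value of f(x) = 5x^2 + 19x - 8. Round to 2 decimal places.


For a quadratic f(x) = ax^2 + bx + c with a > 0, the minimum is at the vertex.
Vertex x-coordinate: x = -b/(2a)
x = -(19) / (2 * 5)
x = -19/10
Substitute back to find the minimum value:
f(-19/10) = 5 * (-19/10)^2 + 19 * (-19/10) - 8
= 361/20 - 361/10 - 8
= -521/20 = -26.05

-26.05


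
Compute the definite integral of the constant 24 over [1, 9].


The integral of a constant k over [a, b] equals k * (b - a).
integral from 1 to 9 of 24 dx
= 24 * (9 - 1)
= 24 * 8
= 192

192


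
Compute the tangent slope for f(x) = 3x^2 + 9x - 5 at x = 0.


The slope of the tangent line equals f'(x) at the point.
f(x) = 3x^2 + 9x - 5
f'(x) = 6x + 9
At x = 0:
f'(0) = 6 * 0 + 9
= 0 + 9
= 9

9


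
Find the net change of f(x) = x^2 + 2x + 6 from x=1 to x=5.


Net change = f(b) - f(a)
f(x) = x^2 + 2x + 6
Compute f(5):
f(5) = 1 * 5^2 + 2 * 5 + 6
= 25 + 10 + 6
= 41
Compute f(1):
f(1) = 1 * 1^2 + 2 * 1 + 6
= 1 + 2 + 6
= 9
Net change = 41 - 9 = 32

32


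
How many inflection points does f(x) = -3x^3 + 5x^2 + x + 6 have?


Inflection points occur where f''(x) = 0 and concavity changes.
f(x) = -3x^3 + 5x^2 + x + 6
f'(x) = -9x^2 + 10x + 1
f''(x) = -18x + 10
Set f''(x) = 0:
-18x + 10 = 0
x = -10 / (-18) = 5/9
Since f''(x) is linear (degree 1), it changes sign at this point.
Therefore there is exactly 1 inflection point.

1


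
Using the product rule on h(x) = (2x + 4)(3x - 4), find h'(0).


Let u(x) = 2x + 4 and v(x) = 3x - 4
u'(x) = 2
v'(x) = 3
Product rule: h'(x) = u'(x)*v(x) + u(x)*v'(x)
= 2 * (3x - 4) + (2x + 4) * 3
At x = 0:
u(0) = 2 * 0 + 4 = 4
v(0) = 3 * 0 - 4 = -4
h'(0) = 2 * (-4) + 4 * 3
= -8 + 12
= 4

4


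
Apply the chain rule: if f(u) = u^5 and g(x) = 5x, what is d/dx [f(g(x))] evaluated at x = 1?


Using the chain rule: (f(g(x)))' = f'(g(x)) * g'(x)
First, find g(1):
g(1) = 5 * 1 + 0 = 5
Next, f'(u) = 5u^4
And g'(x) = 5
So f'(g(1)) * g'(1)
= 5 * 5^4 * 5
= 5 * 625 * 5
= 15625

15625


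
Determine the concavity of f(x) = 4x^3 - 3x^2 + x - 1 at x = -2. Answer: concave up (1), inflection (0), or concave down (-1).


Concavity is determined by the sign of f''(x).
f(x) = 4x^3 - 3x^2 + x - 1
f'(x) = 12x^2 - 6x + 1
f''(x) = 24x - 6
f''(-2) = 24 * (-2) - 6
= -48 - 6
= -54
Since f''(-2) < 0, the function is concave down (-1)

-1


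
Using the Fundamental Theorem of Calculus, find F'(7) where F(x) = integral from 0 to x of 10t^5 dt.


By the Fundamental Theorem of Calculus (Part 1):
If F(x) = integral from 0 to x of f(t) dt, then F'(x) = f(x)
Here f(t) = 10t^5
So F'(x) = 10x^5
Evaluate at x = 7:
F'(7) = 10 * 7^5
= 10 * 16807
= 168070

168070


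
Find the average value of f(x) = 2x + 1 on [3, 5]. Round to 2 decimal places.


Average value = 1/(b-a) * integral from a to b of f(x) dx
First compute the integral of 2x + 1:
F(x) = x^2 + x
F(5) = 1 * 25 + 1 * 5 = 30
F(3) = 1 * 9 + 1 * 3 = 12
Integral = 30 - 12 = 18
Average = 18 / (5 - 3) = 18 / 2
= 9 = 9.00

9.00


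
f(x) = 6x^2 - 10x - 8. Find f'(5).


Differentiate term by term using power and sum rules:
f(x) = 6x^2 - 10x - 8
f'(x) = 12x - 10
Substitute x = 5:
f'(5) = 12 * 5 - 10
= 60 - 10
= 50

50


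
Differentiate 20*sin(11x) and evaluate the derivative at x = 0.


Apply the chain rule to differentiate 20*sin(11x):
d/dx [20*sin(11x)]
= 20 * cos(11x) * d/dx(11x)
= 20 * 11 * cos(11x)
= 220 * cos(11x)
Evaluate at x = 0:
= 220 * cos(0)
= 220 * 1
= 220

220


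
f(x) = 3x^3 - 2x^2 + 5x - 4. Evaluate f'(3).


Differentiate f(x) = 3x^3 - 2x^2 + 5x - 4 term by term:
f'(x) = 9x^2 - 4x + 5
Substitute x = 3:
f'(3) = 9 * 3^2 - 4 * 3 + 5
= 81 - 12 + 5
= 74

74


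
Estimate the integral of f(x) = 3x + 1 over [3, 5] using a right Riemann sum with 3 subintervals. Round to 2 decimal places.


Right Riemann sum uses right endpoints of each subinterval.
Interval: [3, 5], n = 3
dx = (5 - 3) / 3 = 2/3
Right endpoints: [11/3, 13/3, 5]
f values: [12, 14, 16]
Sum = dx * (sum of f values)
= 2/3 * 42
= 28 = 28.00

28.00


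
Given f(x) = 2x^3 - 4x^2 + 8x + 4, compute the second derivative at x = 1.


First derivative:
f'(x) = 6x^2 - 8x + 8
Second derivative:
f''(x) = 12x - 8
Substitute x = 1:
f''(1) = 12 * 1 - 8
= 12 - 8
= 4

4


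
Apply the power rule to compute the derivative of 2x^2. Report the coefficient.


We apply the power rule: d/dx [ax^n] = a*n * x^(n-1)
d/dx [2x^2]
= 2 * 2 * x^(2-1)
= 4x
The coefficient is 4

4


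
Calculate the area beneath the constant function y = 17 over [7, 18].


The area under a constant function y = 17 is a rectangle.
Width = 18 - 7 = 11
Height = 17
Area = width * height
= 11 * 17
= 187

187


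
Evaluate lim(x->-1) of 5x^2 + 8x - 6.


Since polynomials are continuous, we use direct substitution.
lim(x->-1) of 5x^2 + 8x - 6
= 5 * (-1)^2 + 8 * (-1) - 6
= 5 - 8 - 6
= -9

-9


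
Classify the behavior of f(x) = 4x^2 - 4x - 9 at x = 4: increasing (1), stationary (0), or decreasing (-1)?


Compute f'(x) to determine behavior:
f'(x) = 8x - 4
f'(4) = 8 * 4 - 4
= 32 - 4
= 28
Since f'(4) > 0, the function is increasing (1)

1


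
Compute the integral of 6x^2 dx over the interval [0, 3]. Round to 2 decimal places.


Find the antiderivative of 6x^2:
F(x) = 6/3 * x^3
Apply the Fundamental Theorem of Calculus:
F(3) - F(0)
= 6/3 * 3^3 - 6/3 * 0^3
= 6/3 * (27 - 0)
= 6/3 * 27
= 54 = 54.00

54.00


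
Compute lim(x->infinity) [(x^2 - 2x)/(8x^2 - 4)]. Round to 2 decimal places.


For limits at infinity with equal-degree polynomials,
we compare leading coefficients.
Numerator leading term: x^2
Denominator leading term: 8x^2
Divide both by x^2:
lim = (1 - 2/x) / (8 - 4/x^2)
As x -> infinity, the 1/x and 1/x^2 terms vanish:
= 1/8 ≈ 0.13

0.13


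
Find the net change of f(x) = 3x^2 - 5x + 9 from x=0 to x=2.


Net change = f(b) - f(a)
f(x) = 3x^2 - 5x + 9
Compute f(2):
f(2) = 3 * 2^2 - 5 * 2 + 9
= 12 - 10 + 9
= 11
Compute f(0):
f(0) = 3 * 0^2 - 5 * 0 + 9
= 0 + 0 + 9
= 9
Net change = 11 - 9 = 2

2


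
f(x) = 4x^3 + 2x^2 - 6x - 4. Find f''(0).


First derivative:
f'(x) = 12x^2 + 4x - 6
Second derivative:
f''(x) = 24x + 4
Substitute x = 0:
f''(0) = 24 * 0 + 4
= 0 + 4
= 4

4


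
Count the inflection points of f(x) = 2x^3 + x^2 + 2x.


Inflection points occur where f''(x) = 0 and concavity changes.
f(x) = 2x^3 + x^2 + 2x
f'(x) = 6x^2 + 2x + 2
f''(x) = 12x + 2
Set f''(x) = 0:
12x + 2 = 0
x = -2 / 12 = -1/6
Since f''(x) is linear (degree 1), it changes sign at this point.
Therefore there is exactly 1 inflection point.

1


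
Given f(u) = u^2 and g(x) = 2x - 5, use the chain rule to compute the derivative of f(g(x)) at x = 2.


Using the chain rule: (f(g(x)))' = f'(g(x)) * g'(x)
First, find g(2):
g(2) = 2 * 2 - 5 = -1
Next, f'(u) = 2u
And g'(x) = 2
So f'(g(2)) * g'(2)
= 2 * (-1) * 2
= -4

-4


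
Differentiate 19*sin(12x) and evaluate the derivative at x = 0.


Apply the chain rule to differentiate 19*sin(12x):
d/dx [19*sin(12x)]
= 19 * cos(12x) * d/dx(12x)
= 19 * 12 * cos(12x)
= 228 * cos(12x)
Evaluate at x = 0:
= 228 * cos(0)
= 228 * 1
= 228

228


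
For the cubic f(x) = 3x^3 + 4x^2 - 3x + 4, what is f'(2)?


Differentiate f(x) = 3x^3 + 4x^2 - 3x + 4 term by term:
f'(x) = 9x^2 + 8x - 3
Substitute x = 2:
f'(2) = 9 * 2^2 + 8 * 2 - 3
= 36 + 16 - 3
= 49

49


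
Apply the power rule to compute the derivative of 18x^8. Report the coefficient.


We apply the power rule: d/dx [ax^n] = a*n * x^(n-1)
d/dx [18x^8]
= 18 * 8 * x^(8-1)
= 144x^7
The coefficient is 144

144


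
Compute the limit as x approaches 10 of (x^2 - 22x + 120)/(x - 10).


Direct substitution gives 0/0, so we factor the numerator.
Factor: (x^2 - 22x + 120) = (x - 10)(x - 12)
Cancel the common factor (x - 10):
(x^2 - 22x + 120)/(x - 10) = (x - 12)
Now substitute x = 10:
= (10) - (12) = -2

-2


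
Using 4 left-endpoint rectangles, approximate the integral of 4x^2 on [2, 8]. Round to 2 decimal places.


Left Riemann sum uses left endpoints of each subinterval.
Interval: [2, 8], n = 4
dx = (8 - 2) / 4 = 3/2
Left endpoints: [2, 7/2, 5, 13/2]
f values: [16, 49, 100, 169]
Sum = dx * (sum of f values)
= 3/2 * 334
= 501 = 501.00

501.00


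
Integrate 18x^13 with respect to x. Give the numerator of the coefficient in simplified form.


Apply the power rule for integration:
integral of ax^n dx = a/(n+1) * x^(n+1) + C
integral of 18x^13 dx
= 18/14 * x^14 + C
= 9/7 * x^14 + C
The coefficient in lowest terms is 9/7, and its numerator is 9

9
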